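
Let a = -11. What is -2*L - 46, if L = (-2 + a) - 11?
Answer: 2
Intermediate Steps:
L = -24 (L = (-2 - 11) - 11 = -13 - 11 = -24)
-2*L - 46 = -2*(-24) - 46 = 48 - 46 = 2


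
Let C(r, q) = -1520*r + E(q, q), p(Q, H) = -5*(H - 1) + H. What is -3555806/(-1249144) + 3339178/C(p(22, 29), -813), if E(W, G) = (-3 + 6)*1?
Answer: 2385530209685/105379661556 ≈ 22.637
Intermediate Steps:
E(W, G) = 3 (E(W, G) = 3*1 = 3)
p(Q, H) = 5 - 4*H (p(Q, H) = -5*(-1 + H) + H = (5 - 5*H) + H = 5 - 4*H)
C(r, q) = 3 - 1520*r (C(r, q) = -1520*r + 3 = 3 - 1520*r)
-3555806/(-1249144) + 3339178/C(p(22, 29), -813) = -3555806/(-1249144) + 3339178/(3 - 1520*(5 - 4*29)) = -3555806*(-1/1249144) + 3339178/(3 - 1520*(5 - 116)) = 1777903/624572 + 3339178/(3 - 1520*(-111)) = 1777903/624572 + 3339178/(3 + 168720) = 1777903/624572 + 3339178/168723 = 2385530209685/105379661556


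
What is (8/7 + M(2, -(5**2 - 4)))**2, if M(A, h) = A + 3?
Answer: 1849/49 ≈ 37.735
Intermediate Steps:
M(A, h) = 3 + A
(8/7 + M(2, -(5**2 - 4)))**2 = (8/7 + (3 + 2))**2 = (8*(1/7) + 5)**2 = (8/7 + 5)**2 = (43/7)**2 = 1849/49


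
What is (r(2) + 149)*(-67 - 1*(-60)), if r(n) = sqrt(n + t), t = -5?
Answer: -1043 - 7*I*sqrt(3) ≈ -1043.0 - 12.124*I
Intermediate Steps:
r(n) = sqrt(-5 + n) (r(n) = sqrt(n - 5) = sqrt(-5 + n))
(r(2) + 149)*(-67 - 1*(-60)) = (sqrt(-5 + 2) + 149)*(-67 - 1*(-60)) = (sqrt(-3) + 149)*(-67 + 60) = (I*sqrt(3) + 149)*(-7) = (149 + I*sqrt(3))*(-7) = -1043 - 7*I*sqrt(3)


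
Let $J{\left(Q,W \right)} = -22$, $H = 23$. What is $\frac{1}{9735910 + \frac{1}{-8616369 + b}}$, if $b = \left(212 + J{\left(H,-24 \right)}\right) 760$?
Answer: $\frac{8471969}{82482327706789} \approx 1.0271 \cdot 10^{-7}$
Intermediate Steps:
$b = 144400$ ($b = \left(212 - 22\right) 760 = 190 \cdot 760 = 144400$)
$\frac{1}{9735910 + \frac{1}{-8616369 + b}} = \frac{1}{9735910 + \frac{1}{-8616369 + 144400}} = \frac{1}{9735910 + \frac{1}{-8471969}} = \frac{1}{9735910 - \frac{1}{8471969}} = \frac{1}{\frac{82482327706789}{8471969}} = \frac{8471969}{82482327706789}$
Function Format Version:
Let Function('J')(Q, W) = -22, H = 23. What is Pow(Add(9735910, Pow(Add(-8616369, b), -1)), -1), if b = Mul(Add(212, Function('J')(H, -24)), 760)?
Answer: Rational(8471969, 82482327706789) ≈ 1.0271e-7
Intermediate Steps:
b = 144400 (b = Mul(Add(212, -22), 760) = Mul(190, 760) = 144400)
Pow(Add(9735910, Pow(Add(-8616369, b), -1)), -1) = Pow(Add(9735910, Pow(Add(-8616369, 144400), -1)), -1) = Pow(Add(9735910, Pow(-8471969, -1)), -1) = Pow(Add(9735910, Rational(-1, 8471969)), -1) = Pow(Rational(82482327706789, 8471969), -1) = Rational(8471969, 82482327706789)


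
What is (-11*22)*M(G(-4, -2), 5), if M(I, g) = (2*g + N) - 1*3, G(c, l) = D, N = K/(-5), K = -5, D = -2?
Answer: -1936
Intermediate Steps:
N = 1 (N = -5/(-5) = -5*(-1/5) = 1)
G(c, l) = -2
M(I, g) = -2 + 2*g (M(I, g) = (2*g + 1) - 1*3 = (1 + 2*g) - 3 = -2 + 2*g)
(-11*22)*M(G(-4, -2), 5) = (-11*22)*(-2 + 2*5) = -242*(-2 + 10) = -242*8 = -1936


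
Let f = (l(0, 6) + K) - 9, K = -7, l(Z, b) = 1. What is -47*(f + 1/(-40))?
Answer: 28247/40 ≈ 706.17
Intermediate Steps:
f = -15 (f = (1 - 7) - 9 = -6 - 9 = -15)
-47*(f + 1/(-40)) = -47*(-15 + 1/(-40)) = -47*(-15 - 1/40) = -47*(-601/40) = 28247/40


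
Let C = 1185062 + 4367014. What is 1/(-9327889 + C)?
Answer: -1/3775813 ≈ -2.6484e-7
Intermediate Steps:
C = 5552076
1/(-9327889 + C) = 1/(-9327889 + 5552076) = 1/(-3775813) = -1/3775813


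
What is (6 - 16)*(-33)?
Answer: 330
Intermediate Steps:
(6 - 16)*(-33) = -10*(-33) = 330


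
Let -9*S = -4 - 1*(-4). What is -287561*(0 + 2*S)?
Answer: 0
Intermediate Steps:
S = 0 (S = -(-4 - 1*(-4))/9 = -(-4 + 4)/9 = -⅑*0 = 0)
-287561*(0 + 2*S) = -287561*(0 + 2*0) = -287561*(0 + 0) = -287561*0 = 0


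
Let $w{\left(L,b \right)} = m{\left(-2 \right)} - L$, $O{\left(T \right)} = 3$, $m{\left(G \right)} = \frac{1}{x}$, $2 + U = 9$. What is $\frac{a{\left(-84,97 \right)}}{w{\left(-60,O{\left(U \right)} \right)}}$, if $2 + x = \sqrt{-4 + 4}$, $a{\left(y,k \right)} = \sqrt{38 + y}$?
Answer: $\frac{2 i \sqrt{46}}{119} \approx 0.11399 i$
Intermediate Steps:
$U = 7$ ($U = -2 + 9 = 7$)
$x = -2$ ($x = -2 + \sqrt{-4 + 4} = -2 + \sqrt{0} = -2 + 0 = -2$)
$m{\left(G \right)} = - \frac{1}{2}$ ($m{\left(G \right)} = \frac{1}{-2} = - \frac{1}{2}$)
$w{\left(L,b \right)} = - \frac{1}{2} - L$
$\frac{a{\left(-84,97 \right)}}{w{\left(-60,O{\left(U \right)} \right)}} = \frac{\sqrt{38 - 84}}{- \frac{1}{2} - -60} = \frac{\sqrt{-46}}{- \frac{1}{2} + 60} = \frac{i \sqrt{46}}{\frac{119}{2}} = i \sqrt{46} \cdot \frac{2}{119} = \frac{2 i \sqrt{46}}{119}$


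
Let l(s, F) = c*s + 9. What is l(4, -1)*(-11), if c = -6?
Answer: 165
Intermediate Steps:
l(s, F) = 9 - 6*s (l(s, F) = -6*s + 9 = 9 - 6*s)
l(4, -1)*(-11) = (9 - 6*4)*(-11) = (9 - 24)*(-11) = -15*(-11) = 165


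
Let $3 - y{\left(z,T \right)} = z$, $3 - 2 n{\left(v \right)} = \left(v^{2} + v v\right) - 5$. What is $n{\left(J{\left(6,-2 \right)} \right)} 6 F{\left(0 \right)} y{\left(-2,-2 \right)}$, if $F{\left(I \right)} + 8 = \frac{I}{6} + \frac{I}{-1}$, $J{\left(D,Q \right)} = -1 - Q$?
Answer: $-720$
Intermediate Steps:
$F{\left(I \right)} = -8 - \frac{5 I}{6}$ ($F{\left(I \right)} = -8 + \left(\frac{I}{6} + \frac{I}{-1}\right) = -8 + \left(I \frac{1}{6} + I \left(-1\right)\right) = -8 + \left(\frac{I}{6} - I\right) = -8 - \frac{5 I}{6}$)
$n{\left(v \right)} = 4 - v^{2}$ ($n{\left(v \right)} = \frac{3}{2} - \frac{\left(v^{2} + v v\right) - 5}{2} = \frac{3}{2} - \frac{\left(v^{2} + v^{2}\right) - 5}{2} = \frac{3}{2} - \frac{2 v^{2} - 5}{2} = \frac{3}{2} - \frac{-5 + 2 v^{2}}{2} = \frac{3}{2} - \left(- \frac{5}{2} + v^{2}\right) = 4 - v^{2}$)
$y{\left(z,T \right)} = 3 - z$
$n{\left(J{\left(6,-2 \right)} \right)} 6 F{\left(0 \right)} y{\left(-2,-2 \right)} = \left(4 - \left(-1 - -2\right)^{2}\right) 6 \left(-8 - 0\right) \left(3 - -2\right) = \left(4 - \left(-1 + 2\right)^{2}\right) 6 \left(-8 + 0\right) \left(3 + 2\right) = \left(4 - 1^{2}\right) 6 \left(-8\right) 5 = \left(4 - 1\right) \left(-48\right) 5 = 3 \left(-48\right) 5 = \left(-144\right) 5 = -720$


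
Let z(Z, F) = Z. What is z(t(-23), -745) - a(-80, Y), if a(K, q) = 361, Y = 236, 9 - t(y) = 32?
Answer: -384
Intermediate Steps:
t(y) = -23 (t(y) = 9 - 1*32 = 9 - 32 = -23)
z(t(-23), -745) - a(-80, Y) = -23 - 1*361 = -23 - 361 = -384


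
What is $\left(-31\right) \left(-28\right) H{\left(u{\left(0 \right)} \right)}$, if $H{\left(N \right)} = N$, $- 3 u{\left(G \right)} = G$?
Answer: $0$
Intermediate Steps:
$u{\left(G \right)} = - \frac{G}{3}$
$\left(-31\right) \left(-28\right) H{\left(u{\left(0 \right)} \right)} = \left(-31\right) \left(-28\right) \left(\left(- \frac{1}{3}\right) 0\right) = 868 \cdot 0 = 0$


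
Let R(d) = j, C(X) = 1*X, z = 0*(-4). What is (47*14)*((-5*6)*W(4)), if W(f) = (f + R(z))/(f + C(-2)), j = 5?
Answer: -88830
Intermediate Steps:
z = 0
C(X) = X
R(d) = 5
W(f) = (5 + f)/(-2 + f) (W(f) = (f + 5)/(f - 2) = (5 + f)/(-2 + f))
(47*14)*((-5*6)*W(4)) = (47*14)*((-5*6)*((5 + 4)/(-2 + 4))) = 658*(-30*9/2) = 658*(-135) = -88830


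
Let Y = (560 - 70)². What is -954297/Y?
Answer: -954297/240100 ≈ -3.9746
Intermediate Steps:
Y = 240100 (Y = 490² = 240100)
-954297/Y = -954297/240100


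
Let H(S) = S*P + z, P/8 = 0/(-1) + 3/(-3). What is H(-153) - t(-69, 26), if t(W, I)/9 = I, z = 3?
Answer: 993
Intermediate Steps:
P = -8 (P = 8*(0/(-1) + 3/(-3)) = 8*(0*(-1) + 3*(-⅓)) = 8*(0 - 1) = 8*(-1) = -8)
t(W, I) = 9*I
H(S) = 3 - 8*S (H(S) = S*(-8) + 3 = -8*S + 3 = 3 - 8*S)
H(-153) - t(-69, 26) = (3 - 8*(-153)) - 9*26 = (3 + 1224) - 1*234 = 1227 - 234 = 993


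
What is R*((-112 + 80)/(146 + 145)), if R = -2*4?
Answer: 256/291 ≈ 0.87973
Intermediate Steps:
R = -8
R*((-112 + 80)/(146 + 145)) = -8*(-112 + 80)/(146 + 145) = -(-256)/291 = -8*(-32/291) = 256/291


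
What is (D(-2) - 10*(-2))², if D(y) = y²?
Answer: 576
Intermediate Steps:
(D(-2) - 10*(-2))² = ((-2)² - 10*(-2))² = (4 + 20)² = 24² = 576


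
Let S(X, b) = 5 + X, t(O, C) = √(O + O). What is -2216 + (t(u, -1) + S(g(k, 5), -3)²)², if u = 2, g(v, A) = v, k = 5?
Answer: 8188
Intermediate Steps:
t(O, C) = √2*√O (t(O, C) = √(2*O) = √2*√O)
-2216 + (t(u, -1) + S(g(k, 5), -3)²)² = -2216 + (√2*√2 + (5 + 5)²)² = -2216 + (2 + 10²)² = -2216 + (2 + 100)² = -2216 + 102² = -2216 + 10404 = 8188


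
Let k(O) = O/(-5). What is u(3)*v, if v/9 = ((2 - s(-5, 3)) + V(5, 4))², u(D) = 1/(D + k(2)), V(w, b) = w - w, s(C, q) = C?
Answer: 2205/13 ≈ 169.62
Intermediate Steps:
k(O) = -O/5 (k(O) = O*(-⅕) = -O/5)
V(w, b) = 0
u(D) = 1/(-⅖ + D) (u(D) = 1/(D - ⅕*2) = 1/(D - ⅖) = 1/(-⅖ + D))
v = 441 (v = 9*((2 - 1*(-5)) + 0)² = 9*((2 + 5) + 0)² = 9*(7 + 0)² = 9*7² = 9*49 = 441)
u(3)*v = (5/(-2 + 5*3))*441 = (5/(-2 + 15))*441 = (5/13)*441 = 2205/13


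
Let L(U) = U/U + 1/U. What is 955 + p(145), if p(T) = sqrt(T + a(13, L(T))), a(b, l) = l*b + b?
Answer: 955 + 2*sqrt(899290)/145 ≈ 968.08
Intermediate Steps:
L(U) = 1 + 1/U
a(b, l) = b + b*l (a(b, l) = b*l + b = b + b*l)
p(T) = sqrt(13 + T + 13*(1 + T)/T) (p(T) = sqrt(T + 13*(1 + (1 + T)/T)) = sqrt(T + (13 + 13*(1 + T)/T)) = sqrt(13 + T + 13*(1 + T)/T))
955 + p(145) = 955 + sqrt(26 + 145 + 13/145) = 955 + sqrt(24808/145) = 955 + 2*sqrt(899290)/145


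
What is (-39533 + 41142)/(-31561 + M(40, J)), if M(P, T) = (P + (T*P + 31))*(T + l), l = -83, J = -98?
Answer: 1609/665108 ≈ 0.0024192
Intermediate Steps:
M(P, T) = (-83 + T)*(31 + P + P*T) (M(P, T) = (P + (T*P + 31))*(T - 83) = (P + (P*T + 31))*(-83 + T) = (P + (31 + P*T))*(-83 + T) = (31 + P + P*T)*(-83 + T) = (-83 + T)*(31 + P + P*T))
(-39533 + 41142)/(-31561 + M(40, J)) = (-39533 + 41142)/(-31561 + (-2573 - 83*40 + 31*(-98) + 40*(-98)² - 82*40*(-98))) = 1609/(-31561 + (-2573 - 3320 - 3038 + 40*9604 + 321440)) = 1609/(-31561 + (-2573 - 3320 - 3038 + 384160 + 321440)) = 1609/(-31561 + 696669) = 1609/665108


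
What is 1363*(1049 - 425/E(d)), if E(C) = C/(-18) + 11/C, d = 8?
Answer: 54087929/67 ≈ 8.0728e+5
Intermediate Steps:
E(C) = 11/C - C/18 (E(C) = C*(-1/18) + 11/C = -C/18 + 11/C = 11/C - C/18)
1363*(1049 - 425/E(d)) = 1363*(1049 - 425/(11/8 - 1/18*8)) = 1363*(1049 - 425/(11*(⅛) - 4/9)) = 1363*(1049 - 425/(11/8 - 4/9)) = 1363*(1049 - 425/67/72) = 1363*(1049 - 425*72/67) = 1363*(1049 - 30600/67) = 1363*(39683/67) = 54087929/67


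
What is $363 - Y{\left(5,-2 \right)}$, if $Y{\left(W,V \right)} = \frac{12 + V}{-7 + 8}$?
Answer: $353$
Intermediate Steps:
$Y{\left(W,V \right)} = 12 + V$ ($Y{\left(W,V \right)} = \frac{12 + V}{1} = \left(12 + V\right) 1 = 12 + V$)
$363 - Y{\left(5,-2 \right)} = 363 - \left(12 - 2\right) = 363 - 10 = 353$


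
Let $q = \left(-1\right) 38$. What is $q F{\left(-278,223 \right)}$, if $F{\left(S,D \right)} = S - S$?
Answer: $0$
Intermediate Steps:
$F{\left(S,D \right)} = 0$
$q = -38$
$q F{\left(-278,223 \right)} = \left(-38\right) 0 = 0$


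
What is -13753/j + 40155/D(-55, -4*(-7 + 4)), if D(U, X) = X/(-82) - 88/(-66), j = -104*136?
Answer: 2054710097/60736 ≈ 33830.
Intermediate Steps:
j = -14144
D(U, X) = 4/3 - X/82 (D(U, X) = X*(-1/82) - 88*(-1/66) = -X/82 + 4/3 = 4/3 - X/82)
-13753/j + 40155/D(-55, -4*(-7 + 4)) = -13753/(-14144) + 40155/(4/3 - (-2)*(-7 + 4)/41) = -13753*(-1/14144) + 40155/(4/3 - (-2)*(-3)/41) = 809/832 + 40155/(4/3 - 1/82*12) = 809/832 + 40155/(4/3 - 6/41) = 809/832 + 40155/(146/123) = 809/832 + 40155*(123/146) = 809/832 + 4939065/146 = 2054710097/60736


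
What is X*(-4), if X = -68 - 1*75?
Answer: 572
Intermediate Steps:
X = -143 (X = -68 - 75 = -143)
X*(-4) = -143*(-4) = 572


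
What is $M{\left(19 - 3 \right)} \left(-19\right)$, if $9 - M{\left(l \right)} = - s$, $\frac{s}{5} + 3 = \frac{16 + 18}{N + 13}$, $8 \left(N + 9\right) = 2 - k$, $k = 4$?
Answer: $- \frac{2242}{3} \approx -747.33$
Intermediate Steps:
$N = - \frac{37}{4}$ ($N = -9 + \frac{2 - 4}{8} = -9 + \frac{1}{8} \left(-2\right) = -9 - \frac{1}{4} = - \frac{37}{4} \approx -9.25$)
$s = \frac{91}{3}$ ($s = -15 + 5 \frac{16 + 18}{- \frac{37}{4} + 13} = -15 + 5 \frac{34}{\frac{15}{4}} = -15 + 5 \cdot 34 \cdot \frac{4}{15} = -15 + 5 \cdot \frac{136}{15} = -15 + \frac{136}{3} = \frac{91}{3} \approx 30.333$)
$M{\left(l \right)} = \frac{118}{3}$ ($M{\left(l \right)} = 9 - \left(-1\right) \frac{91}{3} = 9 - - \frac{91}{3} = 9 + \frac{91}{3} = \frac{118}{3}$)
$M{\left(19 - 3 \right)} \left(-19\right) = \frac{118}{3} \left(-19\right) = - \frac{2242}{3}$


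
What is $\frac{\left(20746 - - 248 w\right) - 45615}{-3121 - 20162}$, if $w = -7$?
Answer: $\frac{26605}{23283} \approx 1.1427$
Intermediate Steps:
$\frac{\left(20746 - - 248 w\right) - 45615}{-3121 - 20162} = \frac{\left(20746 - \left(-248\right) \left(-7\right)\right) - 45615}{-3121 - 20162} = \frac{\left(20746 - 1736\right) - 45615}{-23283} = \left(\left(20746 - 1736\right) - 45615\right) \left(- \frac{1}{23283}\right) = \left(19010 - 45615\right) \left(- \frac{1}{23283}\right) = \left(-26605\right) \left(- \frac{1}{23283}\right) = \frac{26605}{23283}$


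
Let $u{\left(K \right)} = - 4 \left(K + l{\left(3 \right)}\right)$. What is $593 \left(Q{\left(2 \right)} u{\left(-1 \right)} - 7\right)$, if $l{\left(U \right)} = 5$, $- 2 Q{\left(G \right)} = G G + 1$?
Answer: $19569$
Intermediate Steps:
$Q{\left(G \right)} = - \frac{1}{2} - \frac{G^{2}}{2}$ ($Q{\left(G \right)} = - \frac{G G + 1}{2} = - \frac{G^{2} + 1}{2} = - \frac{1 + G^{2}}{2} = - \frac{1}{2} - \frac{G^{2}}{2}$)
$u{\left(K \right)} = -20 - 4 K$ ($u{\left(K \right)} = - 4 \left(K + 5\right) = - 4 \left(5 + K\right) = -20 - 4 K$)
$593 \left(Q{\left(2 \right)} u{\left(-1 \right)} - 7\right) = 593 \left(\left(- \frac{1}{2} - \frac{2^{2}}{2}\right) \left(-20 - -4\right) - 7\right) = 593 \left(\left(- \frac{1}{2} - 2\right) \left(-20 + 4\right) - 7\right) = 593 \left(\left(- \frac{1}{2} - 2\right) \left(-16\right) - 7\right) = 593 \left(\left(- \frac{5}{2}\right) \left(-16\right) - 7\right) = 593 \left(40 - 7\right) = 593 \cdot 33 = 19569$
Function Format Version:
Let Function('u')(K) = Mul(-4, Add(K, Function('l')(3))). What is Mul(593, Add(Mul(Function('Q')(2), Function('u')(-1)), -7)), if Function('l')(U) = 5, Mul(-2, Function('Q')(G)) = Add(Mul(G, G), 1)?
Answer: 19569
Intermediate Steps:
Function('Q')(G) = Add(Rational(-1, 2), Mul(Rational(-1, 2), Pow(G, 2))) (Function('Q')(G) = Mul(Rational(-1, 2), Add(Mul(G, G), 1)) = Mul(Rational(-1, 2), Add(Pow(G, 2), 1)) = Mul(Rational(-1, 2), Add(1, Pow(G, 2))) = Add(Rational(-1, 2), Mul(Rational(-1, 2), Pow(G, 2))))
Function('u')(K) = Add(-20, Mul(-4, K)) (Function('u')(K) = Mul(-4, Add(K, 5)) = Mul(-4, Add(5, K)) = Add(-20, Mul(-4, K)))
Mul(593, Add(Mul(Function('Q')(2), Function('u')(-1)), -7)) = Mul(593, Add(Mul(Add(Rational(-1, 2), Mul(Rational(-1, 2), Pow(2, 2))), Add(-20, Mul(-4, -1))), -7)) = Mul(593, Add(Mul(Add(Rational(-1, 2), Mul(Rational(-1, 2), 4)), Add(-20, 4)), -7)) = Mul(593, Add(Mul(Add(Rational(-1, 2), -2), -16), -7)) = Mul(593, Add(Mul(Rational(-5, 2), -16), -7)) = Mul(593, Add(40, -7)) = Mul(593, 33) = 19569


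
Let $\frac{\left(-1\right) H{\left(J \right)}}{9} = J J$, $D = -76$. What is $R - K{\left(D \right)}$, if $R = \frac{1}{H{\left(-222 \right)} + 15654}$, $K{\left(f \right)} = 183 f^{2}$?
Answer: $- \frac{452295837217}{427902} \approx -1.057 \cdot 10^{6}$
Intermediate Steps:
$H{\left(J \right)} = - 9 J^{2}$ ($H{\left(J \right)} = - 9 J J = - 9 J^{2}$)
$R = - \frac{1}{427902}$ ($R = \frac{1}{- 9 \left(-222\right)^{2} + 15654} = \frac{1}{\left(-9\right) 49284 + 15654} = \frac{1}{-443556 + 15654} = \frac{1}{-427902} = - \frac{1}{427902} \approx -2.337 \cdot 10^{-6}$)
$R - K{\left(D \right)} = - \frac{1}{427902} - 183 \left(-76\right)^{2} = - \frac{1}{427902} - 183 \cdot 5776 = - \frac{1}{427902} - 1057008 = - \frac{452295837217}{427902}$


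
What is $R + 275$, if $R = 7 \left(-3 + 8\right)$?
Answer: $310$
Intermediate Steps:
$R = 35$ ($R = 7 \cdot 5 = 35$)
$R + 275 = 35 + 275 = 310$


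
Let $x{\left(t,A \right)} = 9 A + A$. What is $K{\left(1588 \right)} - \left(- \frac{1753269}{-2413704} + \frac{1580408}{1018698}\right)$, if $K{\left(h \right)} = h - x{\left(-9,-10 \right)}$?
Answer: $\frac{690818921597117}{409805906232} \approx 1685.7$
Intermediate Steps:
$x{\left(t,A \right)} = 10 A$
$K{\left(h \right)} = 100 + h$ ($K{\left(h \right)} = h - 10 \left(-10\right) = h - -100 = h + 100 = 100 + h$)
$K{\left(1588 \right)} - \left(- \frac{1753269}{-2413704} + \frac{1580408}{1018698}\right) = \left(100 + 1588\right) - \left(- \frac{1753269}{-2413704} + \frac{1580408}{1018698}\right) = 1688 - \left(\left(-1753269\right) \left(- \frac{1}{2413704}\right) + 1580408 \cdot \frac{1}{1018698}\right) = 1688 - \left(\frac{584423}{804568} + \frac{790204}{509349}\right) = 1688 - \frac{933448122499}{409805906232} = \frac{690818921597117}{409805906232}$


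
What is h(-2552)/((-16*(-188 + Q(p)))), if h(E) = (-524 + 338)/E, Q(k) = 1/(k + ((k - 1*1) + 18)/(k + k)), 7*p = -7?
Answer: 837/34564288 ≈ 2.4216e-5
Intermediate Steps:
p = -1 (p = (⅐)*(-7) = -1)
Q(k) = 1/(k + (17 + k)/(2*k)) (Q(k) = 1/(k + ((k - 1) + 18)/((2*k))) = 1/(k + ((-1 + k) + 18)*(1/(2*k))) = 1/(k + (17 + k)*(1/(2*k))) = 1/(k + (17 + k)/(2*k)))
h(E) = -186/E
h(-2552)/((-16*(-188 + Q(p)))) = (-186/(-2552))/((-16*(-188 + 2*(-1)/(17 - 1 + 2*(-1)²)))) = (-186*(-1/2552))/((-16*(-188 + 2*(-1)/(17 - 1 + 2*1)))) = 93/(1276*((-16*(-188 + 2*(-1)/(17 - 1 + 2))))) = 93/(1276*((-16*(-188 + 2*(-1)/18)))) = 93/(1276*((-16*(-188 + 2*(-1)*(1/18))))) = 93/(1276*((-16*(-188 - ⅑)))) = 93/(1276*((-16*(-1693/9)))) = 93/(1276*(27088/9)) = (93/1276)*(9/27088) = 837/34564288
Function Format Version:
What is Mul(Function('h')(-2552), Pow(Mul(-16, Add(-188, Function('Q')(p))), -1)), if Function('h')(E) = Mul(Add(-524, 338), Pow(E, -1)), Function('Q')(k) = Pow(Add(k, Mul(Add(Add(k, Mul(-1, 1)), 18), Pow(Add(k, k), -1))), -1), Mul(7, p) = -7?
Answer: Rational(837, 34564288) ≈ 2.4216e-5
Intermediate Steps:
p = -1 (p = Mul(Rational(1, 7), -7) = -1)
Function('Q')(k) = Pow(Add(k, Mul(Rational(1, 2), Pow(k, -1), Add(17, k))), -1) (Function('Q')(k) = Pow(Add(k, Mul(Add(Add(k, -1), 18), Pow(Mul(2, k), -1))), -1) = Pow(Add(k, Mul(Add(Add(-1, k), 18), Mul(Rational(1, 2), Pow(k, -1)))), -1) = Pow(Add(k, Mul(Add(17, k), Mul(Rational(1, 2), Pow(k, -1)))), -1) = Pow(Add(k, Mul(Rational(1, 2), Pow(k, -1), Add(17, k))), -1))
Function('h')(E) = Mul(-186, Pow(E, -1))
Mul(Function('h')(-2552), Pow(Mul(-16, Add(-188, Function('Q')(p))), -1)) = Mul(Mul(-186, Pow(-2552, -1)), Pow(Mul(-16, Add(-188, Mul(2, -1, Pow(Add(17, -1, Mul(2, Pow(-1, 2))), -1)))), -1)) = Mul(Mul(-186, Rational(-1, 2552)), Pow(Mul(-16, Add(-188, Mul(2, -1, Pow(Add(17, -1, Mul(2, 1)), -1)))), -1)) = Mul(Rational(93, 1276), Pow(Mul(-16, Add(-188, Mul(2, -1, Pow(Add(17, -1, 2), -1)))), -1)) = Mul(Rational(93, 1276), Pow(Mul(-16, Add(-188, Mul(2, -1, Pow(18, -1)))), -1)) = Mul(Rational(93, 1276), Pow(Mul(-16, Add(-188, Mul(2, -1, Rational(1, 18)))), -1)) = Mul(Rational(93, 1276), Pow(Mul(-16, Add(-188, Rational(-1, 9))), -1)) = Mul(Rational(93, 1276), Pow(Mul(-16, Rational(-1693, 9)), -1)) = Mul(Rational(93, 1276), Pow(Rational(27088, 9), -1)) = Mul(Rational(93, 1276), Rational(9, 27088)) = Rational(837, 34564288)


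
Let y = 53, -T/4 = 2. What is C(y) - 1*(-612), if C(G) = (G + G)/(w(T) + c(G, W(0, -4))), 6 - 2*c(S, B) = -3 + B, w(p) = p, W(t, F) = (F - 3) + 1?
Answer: 400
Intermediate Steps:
W(t, F) = -2 + F (W(t, F) = (-3 + F) + 1 = -2 + F)
T = -8 (T = -4*2 = -8)
c(S, B) = 9/2 - B/2 (c(S, B) = 3 - (-3 + B)/2 = 3 + (3/2 - B/2) = 9/2 - B/2)
C(G) = -4*G (C(G) = (G + G)/(-8 + (9/2 - (-2 - 4)/2)) = (2*G)/(-8 + (9/2 - ½*(-6))) = (2*G)/(-8 + (9/2 + 3)) = (2*G)/(-8 + 15/2) = (2*G)/(-½) = (2*G)*(-2) = -4*G)
C(y) - 1*(-612) = -4*53 - 1*(-612) = -212 + 612 = 400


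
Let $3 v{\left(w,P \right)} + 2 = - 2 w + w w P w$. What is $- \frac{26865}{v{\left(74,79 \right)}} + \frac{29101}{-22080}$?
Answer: $- \frac{466688319373}{353418507840} \approx -1.3205$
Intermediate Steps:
$v{\left(w,P \right)} = - \frac{2}{3} - \frac{2 w}{3} + \frac{P w^{3}}{3}$ ($v{\left(w,P \right)} = - \frac{2}{3} + \frac{- 2 w + w w P w}{3} = - \frac{2}{3} + \frac{- 2 w + w^{2} P w}{3} = - \frac{2}{3} + \frac{- 2 w + P w^{2} w}{3} = - \frac{2}{3} + \frac{- 2 w + P w^{3}}{3} = - \frac{2}{3} + \left(- \frac{2 w}{3} + \frac{P w^{3}}{3}\right) = - \frac{2}{3} - \frac{2 w}{3} + \frac{P w^{3}}{3}$)
$- \frac{26865}{v{\left(74,79 \right)}} + \frac{29101}{-22080} = - \frac{26865}{- \frac{2}{3} - \frac{148}{3} + \frac{1}{3} \cdot 79 \cdot 74^{3}} + \frac{29101}{-22080} = - \frac{26865}{- \frac{2}{3} - \frac{148}{3} + \frac{1}{3} \cdot 79 \cdot 405224} + 29101 \left(- \frac{1}{22080}\right) = - \frac{26865}{- \frac{2}{3} - \frac{148}{3} + \frac{32012696}{3}} - \frac{29101}{22080} = - \frac{26865}{\frac{32012546}{3}} - \frac{29101}{22080} = \left(-26865\right) \frac{3}{32012546} - \frac{29101}{22080} = - \frac{80595}{32012546} - \frac{29101}{22080} = - \frac{466688319373}{353418507840}$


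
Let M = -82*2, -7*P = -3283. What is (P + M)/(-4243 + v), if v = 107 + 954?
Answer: -305/3182 ≈ -0.095852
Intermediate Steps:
P = 469 (P = -⅐*(-3283) = 469)
M = -164
v = 1061
(P + M)/(-4243 + v) = (469 - 164)/(-4243 + 1061) = 305/(-3182) = 305*(-1/3182) = -305/3182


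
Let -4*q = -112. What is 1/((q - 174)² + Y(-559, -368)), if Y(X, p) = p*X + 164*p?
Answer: 1/166676 ≈ 5.9997e-6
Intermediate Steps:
q = 28 (q = -¼*(-112) = 28)
Y(X, p) = 164*p + X*p (Y(X, p) = X*p + 164*p = 164*p + X*p)
1/((q - 174)² + Y(-559, -368)) = 1/((28 - 174)² - 368*(164 - 559)) = 1/((-146)² - 368*(-395)) = 1/(21316 + 145360) = 1/166676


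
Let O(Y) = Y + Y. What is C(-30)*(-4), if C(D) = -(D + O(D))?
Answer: -360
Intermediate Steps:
O(Y) = 2*Y
C(D) = -3*D (C(D) = -(D + 2*D) = -3*D)
C(-30)*(-4) = -3*(-30)*(-4) = 90*(-4) = -360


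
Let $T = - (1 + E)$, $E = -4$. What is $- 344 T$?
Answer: $-1032$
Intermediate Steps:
$T = 3$ ($T = - (1 - 4) = \left(-1\right) \left(-3\right) = 3$)
$- 344 T = \left(-344\right) 3 = -1032$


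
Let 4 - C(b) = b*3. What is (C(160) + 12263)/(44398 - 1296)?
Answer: 11787/43102 ≈ 0.27347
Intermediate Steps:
C(b) = 4 - 3*b (C(b) = 4 - b*3 = 4 - 3*b)
(C(160) + 12263)/(44398 - 1296) = ((4 - 3*160) + 12263)/(44398 - 1296) = ((4 - 480) + 12263)/43102 = (-476 + 12263)*(1/43102) = 11787*(1/43102) = 11787/43102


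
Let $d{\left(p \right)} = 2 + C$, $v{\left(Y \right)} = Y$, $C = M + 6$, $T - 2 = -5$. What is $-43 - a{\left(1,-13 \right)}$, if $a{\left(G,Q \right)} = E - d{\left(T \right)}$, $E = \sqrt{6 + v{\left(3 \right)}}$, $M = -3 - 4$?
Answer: $-45$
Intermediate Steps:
$M = -7$ ($M = -3 - 4 = -7$)
$T = -3$ ($T = 2 - 5 = -3$)
$C = -1$ ($C = -7 + 6 = -1$)
$d{\left(p \right)} = 1$ ($d{\left(p \right)} = 2 - 1 = 1$)
$E = 3$ ($E = \sqrt{6 + 3} = \sqrt{9} = 3$)
$a{\left(G,Q \right)} = 2$ ($a{\left(G,Q \right)} = 3 - 1 = 2$)
$-43 - a{\left(1,-13 \right)} = -43 - 2 = -45$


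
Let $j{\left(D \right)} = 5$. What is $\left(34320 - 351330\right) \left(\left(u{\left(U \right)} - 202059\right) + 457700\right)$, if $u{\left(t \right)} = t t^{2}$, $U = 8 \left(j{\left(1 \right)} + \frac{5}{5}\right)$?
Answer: $-116099523330$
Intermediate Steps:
$U = 48$ ($U = 8 \left(5 + \frac{5}{5}\right) = 8 \left(5 + 5 \cdot \frac{1}{5}\right) = 8 \left(5 + 1\right) = 8 \cdot 6 = 48$)
$u{\left(t \right)} = t^{3}$
$\left(34320 - 351330\right) \left(\left(u{\left(U \right)} - 202059\right) + 457700\right) = \left(34320 - 351330\right) \left(\left(48^{3} - 202059\right) + 457700\right) = - 317010 \left(\left(110592 - 202059\right) + 457700\right) = - 317010 \left(-91467 + 457700\right) = \left(-317010\right) 366233 = -116099523330$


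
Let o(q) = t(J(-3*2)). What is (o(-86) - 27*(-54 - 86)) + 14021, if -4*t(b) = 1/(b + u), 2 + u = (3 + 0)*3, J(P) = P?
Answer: 71203/4 ≈ 17801.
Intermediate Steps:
u = 7 (u = -2 + (3 + 0)*3 = -2 + 3*3 = -2 + 9 = 7)
t(b) = -1/(4*(7 + b)) (t(b) = -1/(4*(b + 7)) = -1/(4*(7 + b)))
o(q) = -¼ (o(q) = -1/(28 + 4*(-3*2)) = -1/(28 + 4*(-6)) = -1/(28 - 24) = -1/4 = -1*¼ = -¼)
(o(-86) - 27*(-54 - 86)) + 14021 = (-¼ - 27*(-54 - 86)) + 14021 = (-¼ - 27*(-140)) + 14021 = (-¼ + 3780) + 14021 = 15119/4 + 14021 = 71203/4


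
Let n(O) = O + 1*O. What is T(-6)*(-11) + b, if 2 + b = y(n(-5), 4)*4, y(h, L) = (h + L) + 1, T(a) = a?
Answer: 44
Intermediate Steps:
n(O) = 2*O (n(O) = O + O = 2*O)
y(h, L) = 1 + L + h (y(h, L) = (L + h) + 1 = 1 + L + h)
b = -22 (b = -2 + (1 + 4 + 2*(-5))*4 = -2 + (1 + 4 - 10)*4 = -2 - 5*4 = -2 - 20 = -22)
T(-6)*(-11) + b = -6*(-11) - 22 = 66 - 22 = 44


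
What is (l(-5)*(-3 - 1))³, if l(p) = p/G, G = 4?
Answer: 125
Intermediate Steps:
l(p) = p/4
(l(-5)*(-3 - 1))³ = (((¼)*(-5))*(-3 - 1))³ = (-5/4*(-4))³ = 5³ = 125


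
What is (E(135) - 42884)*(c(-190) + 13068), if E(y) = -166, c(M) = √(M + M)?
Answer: -562577400 - 86100*I*√95 ≈ -5.6258e+8 - 8.392e+5*I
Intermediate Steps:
c(M) = √2*√M (c(M) = √(2*M) = √2*√M)
(E(135) - 42884)*(c(-190) + 13068) = (-166 - 42884)*(√2*√(-190) + 13068) = -43050*(√2*(I*√190) + 13068) = -43050*(2*I*√95 + 13068) = -43050*(13068 + 2*I*√95) = -562577400 - 86100*I*√95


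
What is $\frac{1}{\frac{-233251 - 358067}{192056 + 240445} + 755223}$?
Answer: $\frac{144167}{108878037135} \approx 1.3241 \cdot 10^{-6}$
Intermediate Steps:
$\frac{1}{\frac{-233251 - 358067}{192056 + 240445} + 755223} = \frac{1}{- \frac{591318}{432501} + 755223} = \frac{1}{\left(-591318\right) \frac{1}{432501} + 755223} = \frac{1}{- \frac{197106}{144167} + 755223} = \frac{1}{\frac{108878037135}{144167}} = \frac{144167}{108878037135}$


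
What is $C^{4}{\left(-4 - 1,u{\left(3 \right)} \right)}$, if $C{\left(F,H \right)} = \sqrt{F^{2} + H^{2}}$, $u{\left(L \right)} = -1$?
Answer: $676$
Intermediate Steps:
$C^{4}{\left(-4 - 1,u{\left(3 \right)} \right)} = \left(\sqrt{\left(-4 - 1\right)^{2} + \left(-1\right)^{2}}\right)^{4} = \left(\sqrt{\left(-5\right)^{2} + 1}\right)^{4} = \left(\sqrt{25 + 1}\right)^{4} = \left(\sqrt{26}\right)^{4} = 676$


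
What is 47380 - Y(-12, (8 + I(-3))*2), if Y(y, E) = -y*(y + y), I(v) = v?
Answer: 47668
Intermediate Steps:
Y(y, E) = -2*y**2 (Y(y, E) = -y*2*y = -2*y**2)
47380 - Y(-12, (8 + I(-3))*2) = 47380 - (-2)*(-12)**2 = 47380 - (-2)*144 = 47380 - 1*(-288) = 47380 + 288 = 47668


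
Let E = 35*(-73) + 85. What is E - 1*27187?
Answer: -29657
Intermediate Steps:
E = -2470 (E = -2555 + 85 = -2470)
E - 1*27187 = -2470 - 1*27187 = -2470 - 27187 = -29657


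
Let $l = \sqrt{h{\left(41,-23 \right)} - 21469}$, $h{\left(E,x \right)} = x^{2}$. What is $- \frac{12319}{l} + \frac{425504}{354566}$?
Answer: $\frac{212752}{177283} + \frac{12319 i \sqrt{5235}}{10470} \approx 1.2001 + 85.131 i$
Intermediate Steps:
$l = 2 i \sqrt{5235}$ ($l = \sqrt{\left(-23\right)^{2} - 21469} = \sqrt{529 - 21469} = \sqrt{-20940} = 2 i \sqrt{5235} \approx 144.71 i$)
$- \frac{12319}{l} + \frac{425504}{354566} = - \frac{12319}{2 i \sqrt{5235}} + \frac{425504}{354566} = - 12319 \left(- \frac{i \sqrt{5235}}{10470}\right) + 425504 \cdot \frac{1}{354566} = \frac{12319 i \sqrt{5235}}{10470} + \frac{212752}{177283} = \frac{212752}{177283} + \frac{12319 i \sqrt{5235}}{10470}$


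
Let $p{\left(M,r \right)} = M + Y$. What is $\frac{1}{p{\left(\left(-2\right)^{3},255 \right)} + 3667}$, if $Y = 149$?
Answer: $\frac{1}{3808} \approx 0.00026261$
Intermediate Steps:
$p{\left(M,r \right)} = 149 + M$ ($p{\left(M,r \right)} = M + 149 = 149 + M$)
$\frac{1}{p{\left(\left(-2\right)^{3},255 \right)} + 3667} = \frac{1}{\left(149 + \left(-2\right)^{3}\right) + 3667} = \frac{1}{\left(149 - 8\right) + 3667} = \frac{1}{141 + 3667} = \frac{1}{3808}$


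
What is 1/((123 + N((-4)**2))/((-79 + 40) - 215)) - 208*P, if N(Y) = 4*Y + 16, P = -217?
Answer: 9162354/203 ≈ 45135.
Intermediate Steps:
N(Y) = 16 + 4*Y
1/((123 + N((-4)**2))/((-79 + 40) - 215)) - 208*P = 1/((123 + (16 + 4*(-4)**2))/((-79 + 40) - 215)) - 208*(-217) = 1/((123 + (16 + 4*16))/(-39 - 215)) + 45136 = 1/((123 + (16 + 64))/(-254)) + 45136 = 1/((123 + 80)*(-1/254)) + 45136 = 1/(203*(-1/254)) + 45136 = 1/(-203/254) + 45136 = -254/203 + 45136 = 9162354/203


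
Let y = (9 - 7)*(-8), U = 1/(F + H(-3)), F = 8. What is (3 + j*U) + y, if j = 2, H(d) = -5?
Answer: -37/3 ≈ -12.333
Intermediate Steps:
U = ⅓ (U = 1/(8 - 5) = 1/3 = ⅓ ≈ 0.33333)
y = -16 (y = 2*(-8) = -16)
(3 + j*U) + y = (3 + 2*(⅓)) - 16 = (3 + ⅔) - 16 = 11/3 - 16 = -37/3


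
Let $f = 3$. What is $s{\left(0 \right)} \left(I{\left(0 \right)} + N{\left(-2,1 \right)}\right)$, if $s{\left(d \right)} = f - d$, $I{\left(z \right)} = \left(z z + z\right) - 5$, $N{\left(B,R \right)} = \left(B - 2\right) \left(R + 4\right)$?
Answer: $-75$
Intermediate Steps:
$N{\left(B,R \right)} = \left(-2 + B\right) \left(4 + R\right)$
$I{\left(z \right)} = -5 + z + z^{2}$ ($I{\left(z \right)} = \left(z^{2} + z\right) - 5 = \left(z + z^{2}\right) - 5 = -5 + z + z^{2}$)
$s{\left(d \right)} = 3 - d$
$s{\left(0 \right)} \left(I{\left(0 \right)} + N{\left(-2,1 \right)}\right) = \left(3 - 0\right) \left(\left(-5 + 0 + 0^{2}\right) - 20\right) = \left(3 + 0\right) \left(\left(-5 + 0 + 0\right) - 20\right) = 3 \left(-5 - 20\right) = 3 \left(-25\right) = -75$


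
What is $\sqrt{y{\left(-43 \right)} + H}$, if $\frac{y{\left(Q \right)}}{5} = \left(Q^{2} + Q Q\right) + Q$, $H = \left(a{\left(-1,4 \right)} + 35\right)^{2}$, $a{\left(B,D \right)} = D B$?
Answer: $2 \sqrt{4809} \approx 138.69$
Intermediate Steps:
$a{\left(B,D \right)} = B D$
$H = 961$ ($H = \left(\left(-1\right) 4 + 35\right)^{2} = \left(-4 + 35\right)^{2} = 31^{2} = 961$)
$y{\left(Q \right)} = 5 Q + 10 Q^{2}$ ($y{\left(Q \right)} = 5 \left(\left(Q^{2} + Q Q\right) + Q\right) = 5 \left(\left(Q^{2} + Q^{2}\right) + Q\right) = 5 \left(2 Q^{2} + Q\right) = 5 \left(Q + 2 Q^{2}\right) = 5 Q + 10 Q^{2}$)
$\sqrt{y{\left(-43 \right)} + H} = \sqrt{5 \left(-43\right) \left(1 + 2 \left(-43\right)\right) + 961} = \sqrt{5 \left(-43\right) \left(1 - 86\right) + 961} = \sqrt{5 \left(-43\right) \left(-85\right) + 961} = \sqrt{18275 + 961} = \sqrt{19236} = 2 \sqrt{4809}$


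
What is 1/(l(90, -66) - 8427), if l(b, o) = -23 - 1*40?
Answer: -1/8490 ≈ -0.00011779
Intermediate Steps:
l(b, o) = -63 (l(b, o) = -23 - 40 = -63)
1/(l(90, -66) - 8427) = 1/(-63 - 8427) = 1/(-8490) = -1/8490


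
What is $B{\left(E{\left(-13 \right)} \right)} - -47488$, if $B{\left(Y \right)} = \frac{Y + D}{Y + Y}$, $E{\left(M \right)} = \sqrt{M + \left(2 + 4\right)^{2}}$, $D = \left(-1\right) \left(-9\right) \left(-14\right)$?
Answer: $\frac{94977}{2} - \frac{63 \sqrt{23}}{23} \approx 47475.0$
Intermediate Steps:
$D = -126$ ($D = 9 \left(-14\right) = -126$)
$E{\left(M \right)} = \sqrt{36 + M}$ ($E{\left(M \right)} = \sqrt{M + 6^{2}} = \sqrt{M + 36} = \sqrt{36 + M}$)
$B{\left(Y \right)} = \frac{-126 + Y}{2 Y}$ ($B{\left(Y \right)} = \frac{Y - 126}{Y + Y} = \frac{-126 + Y}{2 Y}$)
$B{\left(E{\left(-13 \right)} \right)} - -47488 = \frac{-126 + \sqrt{36 - 13}}{2 \sqrt{36 - 13}} - -47488 = \frac{-126 + \sqrt{23}}{2 \sqrt{23}} + 47488 = \frac{\frac{\sqrt{23}}{23} \left(-126 + \sqrt{23}\right)}{2} + 47488 = \frac{\sqrt{23} \left(-126 + \sqrt{23}\right)}{46} + 47488 = 47488 + \frac{\sqrt{23} \left(-126 + \sqrt{23}\right)}{46}$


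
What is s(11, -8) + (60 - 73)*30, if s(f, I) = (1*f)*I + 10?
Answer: -468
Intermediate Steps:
s(f, I) = 10 + I*f (s(f, I) = f*I + 10 = I*f + 10 = 10 + I*f)
s(11, -8) + (60 - 73)*30 = (10 - 8*11) + (60 - 73)*30 = (10 - 88) - 13*30 = -78 - 390 = -468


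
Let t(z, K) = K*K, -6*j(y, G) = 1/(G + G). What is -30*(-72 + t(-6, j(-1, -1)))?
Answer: 51835/24 ≈ 2159.8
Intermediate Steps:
j(y, G) = -1/(12*G) (j(y, G) = -1/(6*(G + G)) = -1/(2*G)/6 = -1/(12*G))
t(z, K) = K²
-30*(-72 + t(-6, j(-1, -1))) = -30*(-72 + (-1/12/(-1))²) = -30*(-72 + (-1/12*(-1))²) = -30*(-72 + (1/12)²) = -30*(-72 + 1/144) = -30*(-10367/144) = 51835/24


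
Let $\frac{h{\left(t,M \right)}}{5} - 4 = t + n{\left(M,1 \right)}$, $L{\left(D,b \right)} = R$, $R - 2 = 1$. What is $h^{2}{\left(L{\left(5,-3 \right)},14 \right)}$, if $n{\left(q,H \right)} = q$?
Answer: $11025$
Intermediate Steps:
$R = 3$ ($R = 2 + 1 = 3$)
$L{\left(D,b \right)} = 3$
$h{\left(t,M \right)} = 20 + 5 M + 5 t$ ($h{\left(t,M \right)} = 20 + 5 \left(t + M\right) = 20 + 5 \left(M + t\right) = 20 + \left(5 M + 5 t\right) = 20 + 5 M + 5 t$)
$h^{2}{\left(L{\left(5,-3 \right)},14 \right)} = \left(20 + 5 \cdot 14 + 5 \cdot 3\right)^{2} = \left(20 + 70 + 15\right)^{2} = 105^{2} = 11025$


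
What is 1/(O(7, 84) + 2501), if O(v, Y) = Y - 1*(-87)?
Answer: 1/2672 ≈ 0.00037425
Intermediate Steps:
O(v, Y) = 87 + Y (O(v, Y) = Y + 87 = 87 + Y)
1/(O(7, 84) + 2501) = 1/((87 + 84) + 2501) = 1/(171 + 2501) = 1/2672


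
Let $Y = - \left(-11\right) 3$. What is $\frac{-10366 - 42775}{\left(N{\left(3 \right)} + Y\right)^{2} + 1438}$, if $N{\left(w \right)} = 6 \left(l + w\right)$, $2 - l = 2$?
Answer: $- \frac{53141}{4039} \approx -13.157$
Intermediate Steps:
$l = 0$ ($l = 2 - 2 = 0$)
$Y = 33$ ($Y = \left(-1\right) \left(-33\right) = 33$)
$N{\left(w \right)} = 6 w$ ($N{\left(w \right)} = 6 \left(0 + w\right) = 6 w$)
$\frac{-10366 - 42775}{\left(N{\left(3 \right)} + Y\right)^{2} + 1438} = \frac{-10366 - 42775}{\left(6 \cdot 3 + 33\right)^{2} + 1438} = - \frac{53141}{\left(18 + 33\right)^{2} + 1438} = - \frac{53141}{51^{2} + 1438} = - \frac{53141}{2601 + 1438} = - \frac{53141}{4039}$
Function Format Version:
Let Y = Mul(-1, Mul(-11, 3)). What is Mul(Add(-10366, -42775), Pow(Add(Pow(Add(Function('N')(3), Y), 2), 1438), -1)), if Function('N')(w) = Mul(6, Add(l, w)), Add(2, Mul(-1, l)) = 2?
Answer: Rational(-53141, 4039) ≈ -13.157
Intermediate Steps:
l = 0 (l = Add(2, Mul(-1, 2)) = Add(2, -2) = 0)
Y = 33 (Y = Mul(-1, -33) = 33)
Function('N')(w) = Mul(6, w) (Function('N')(w) = Mul(6, Add(0, w)) = Mul(6, w))
Mul(Add(-10366, -42775), Pow(Add(Pow(Add(Function('N')(3), Y), 2), 1438), -1)) = Mul(Add(-10366, -42775), Pow(Add(Pow(Add(Mul(6, 3), 33), 2), 1438), -1)) = Mul(-53141, Pow(Add(Pow(Add(18, 33), 2), 1438), -1)) = Mul(-53141, Pow(Add(Pow(51, 2), 1438), -1)) = Mul(-53141, Pow(Add(2601, 1438), -1)) = Mul(-53141, Pow(4039, -1)) = Mul(-53141, Rational(1, 4039)) = Rational(-53141, 4039)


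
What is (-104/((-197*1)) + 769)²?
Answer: 22981650409/38809 ≈ 5.9217e+5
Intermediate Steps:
(-104/((-197*1)) + 769)² = (-104/(-197) + 769)² = (-104*(-1/197) + 769)² = (104/197 + 769)² = (151597/197)² = 22981650409/38809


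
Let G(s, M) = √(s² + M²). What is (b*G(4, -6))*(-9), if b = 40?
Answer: -720*√13 ≈ -2596.0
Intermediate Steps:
G(s, M) = √(M² + s²)
(b*G(4, -6))*(-9) = (40*√((-6)² + 4²))*(-9) = (40*√(36 + 16))*(-9) = (40*√52)*(-9) = (40*(2*√13))*(-9) = (80*√13)*(-9) = -720*√13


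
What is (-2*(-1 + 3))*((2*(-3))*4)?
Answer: 96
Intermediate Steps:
(-2*(-1 + 3))*((2*(-3))*4) = (-2*2)*(-6*4) = -4*(-24) = 96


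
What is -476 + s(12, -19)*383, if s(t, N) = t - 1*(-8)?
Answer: 7184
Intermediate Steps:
s(t, N) = 8 + t (s(t, N) = t + 8 = 8 + t)
-476 + s(12, -19)*383 = -476 + (8 + 12)*383 = -476 + 20*383 = -476 + 7660 = 7184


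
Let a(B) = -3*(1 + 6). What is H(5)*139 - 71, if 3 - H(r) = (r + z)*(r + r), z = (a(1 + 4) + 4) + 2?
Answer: 14246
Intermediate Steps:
a(B) = -21 (a(B) = -3*7 = -21)
z = -15 (z = (-21 + 4) + 2 = -17 + 2 = -15)
H(r) = 3 - 2*r*(-15 + r) (H(r) = 3 - (r - 15)*(r + r) = 3 - (-15 + r)*2*r = 3 - 2*r*(-15 + r))
H(5)*139 - 71 = (3 - 2*5² + 30*5)*139 - 71 = (3 - 2*25 + 150)*139 - 71 = (3 - 50 + 150)*139 - 71 = 103*139 - 71 = 14317 - 71 = 14246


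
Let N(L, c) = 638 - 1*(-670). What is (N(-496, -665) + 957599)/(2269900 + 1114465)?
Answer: 958907/3384365 ≈ 0.28333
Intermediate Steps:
N(L, c) = 1308 (N(L, c) = 638 + 670 = 1308)
(N(-496, -665) + 957599)/(2269900 + 1114465) = (1308 + 957599)/(2269900 + 1114465) = 958907/3384365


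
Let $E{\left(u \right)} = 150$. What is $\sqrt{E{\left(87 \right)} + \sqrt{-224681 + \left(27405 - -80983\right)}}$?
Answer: $\sqrt{150 + i \sqrt{116293}} \approx 16.164 + 10.549 i$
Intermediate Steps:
$\sqrt{E{\left(87 \right)} + \sqrt{-224681 + \left(27405 - -80983\right)}} = \sqrt{150 + \sqrt{-224681 + \left(27405 - -80983\right)}} = \sqrt{150 + \sqrt{-224681 + \left(27405 + 80983\right)}} = \sqrt{150 + \sqrt{-224681 + 108388}} = \sqrt{150 + \sqrt{-116293}} = \sqrt{150 + i \sqrt{116293}}$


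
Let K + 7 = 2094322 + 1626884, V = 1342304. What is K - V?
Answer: 2378895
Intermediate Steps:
K = 3721199 (K = -7 + (2094322 + 1626884) = -7 + 3721206 = 3721199)
K - V = 3721199 - 1*1342304 = 3721199 - 1342304 = 2378895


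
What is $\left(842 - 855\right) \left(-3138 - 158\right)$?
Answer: $42848$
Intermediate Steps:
$\left(842 - 855\right) \left(-3138 - 158\right) = \left(-13\right) \left(-3296\right) = 42848$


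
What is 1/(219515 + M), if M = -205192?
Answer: 1/14323 ≈ 6.9818e-5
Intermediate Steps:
1/(219515 + M) = 1/(219515 - 205192) = 1/14323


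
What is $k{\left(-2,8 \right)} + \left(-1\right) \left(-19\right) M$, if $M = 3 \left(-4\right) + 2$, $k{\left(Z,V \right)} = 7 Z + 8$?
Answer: $-196$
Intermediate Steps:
$k{\left(Z,V \right)} = 8 + 7 Z$
$M = -10$ ($M = -12 + 2 = -10$)
$k{\left(-2,8 \right)} + \left(-1\right) \left(-19\right) M = \left(8 + 7 \left(-2\right)\right) + \left(-1\right) \left(-19\right) \left(-10\right) = \left(8 - 14\right) + 19 \left(-10\right) = -6 - 190 = -196$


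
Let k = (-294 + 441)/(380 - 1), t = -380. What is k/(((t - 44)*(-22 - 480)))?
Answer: 147/80669392 ≈ 1.8223e-6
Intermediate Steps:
k = 147/379 ≈ 0.38786
k/(((t - 44)*(-22 - 480))) = 147/(379*(((-380 - 44)*(-22 - 480)))) = 147/(379*((-424*(-502)))) = (147/379)/212848 = (147/379)*(1/212848) = 147/80669392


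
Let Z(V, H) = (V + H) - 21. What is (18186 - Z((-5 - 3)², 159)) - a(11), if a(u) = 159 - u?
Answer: 17836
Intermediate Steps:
Z(V, H) = -21 + H + V (Z(V, H) = (H + V) - 21 = -21 + H + V)
(18186 - Z((-5 - 3)², 159)) - a(11) = (18186 - (-21 + 159 + (-5 - 3)²)) - (159 - 1*11) = (18186 - (-21 + 159 + (-8)²)) - (159 - 11) = (18186 - (-21 + 159 + 64)) - 1*148 = (18186 - 1*202) - 148 = (18186 - 202) - 148 = 17984 - 148 = 17836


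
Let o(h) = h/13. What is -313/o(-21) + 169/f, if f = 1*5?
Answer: 23894/105 ≈ 227.56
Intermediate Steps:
o(h) = h/13 (o(h) = h*(1/13) = h/13)
f = 5
-313/o(-21) + 169/f = -313/((1/13)*(-21)) + 169/5 = -313/(-21/13) + 169*(1/5) = -313*(-13/21) + 169/5 = 4069/21 + 169/5 = 23894/105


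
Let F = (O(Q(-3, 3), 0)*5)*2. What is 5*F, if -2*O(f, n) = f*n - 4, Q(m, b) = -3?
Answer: 100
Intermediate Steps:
O(f, n) = 2 - f*n/2 (O(f, n) = -(f*n - 4)/2 = -(-4 + f*n)/2 = 2 - f*n/2)
F = 20 (F = ((2 - 1/2*(-3)*0)*5)*2 = ((2 + 0)*5)*2 = (2*5)*2 = 10*2 = 20)
5*F = 5*20 = 100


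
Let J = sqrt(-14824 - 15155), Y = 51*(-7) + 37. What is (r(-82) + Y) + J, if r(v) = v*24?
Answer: -2288 + 3*I*sqrt(3331) ≈ -2288.0 + 173.14*I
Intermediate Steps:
r(v) = 24*v
Y = -320 (Y = -357 + 37 = -320)
J = 3*I*sqrt(3331) (J = sqrt(-29979) = 3*I*sqrt(3331) ≈ 173.14*I)
(r(-82) + Y) + J = (24*(-82) - 320) + 3*I*sqrt(3331) = (-1968 - 320) + 3*I*sqrt(3331) = -2288 + 3*I*sqrt(3331)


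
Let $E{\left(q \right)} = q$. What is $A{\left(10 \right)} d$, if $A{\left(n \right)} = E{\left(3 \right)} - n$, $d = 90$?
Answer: $-630$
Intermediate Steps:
$A{\left(n \right)} = 3 - n$
$A{\left(10 \right)} d = \left(3 - 10\right) 90 = \left(-7\right) 90 = -630$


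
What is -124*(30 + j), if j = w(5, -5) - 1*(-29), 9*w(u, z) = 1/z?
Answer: -329096/45 ≈ -7313.2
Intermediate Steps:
w(u, z) = 1/(9*z)
j = 1304/45 (j = (⅑)/(-5) - 1*(-29) = (⅑)*(-⅕) + 29 = -1/45 + 29 = 1304/45 ≈ 28.978)
-124*(30 + j) = -124*(30 + 1304/45) = -124*2654/45 = -329096/45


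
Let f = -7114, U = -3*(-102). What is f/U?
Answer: -3557/153 ≈ -23.248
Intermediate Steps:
U = 306
f/U = -7114/306 = -7114*1/306 = -3557/153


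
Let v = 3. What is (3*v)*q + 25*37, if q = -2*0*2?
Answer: 925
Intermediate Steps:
q = 0 (q = 0*2 = 0)
(3*v)*q + 25*37 = (3*3)*0 + 25*37 = 9*0 + 925 = 0 + 925 = 925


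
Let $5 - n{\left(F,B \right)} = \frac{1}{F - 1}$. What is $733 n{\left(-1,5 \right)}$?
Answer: $\frac{8063}{2} \approx 4031.5$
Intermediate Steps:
$n{\left(F,B \right)} = 5 - \frac{1}{-1 + F}$ ($n{\left(F,B \right)} = 5 - \frac{1}{F - 1} = 5 - \frac{1}{-1 + F}$)
$733 n{\left(-1,5 \right)} = 733 \frac{-6 + 5 \left(-1\right)}{-1 - 1} = 733 \frac{-6 - 5}{-2} = 733 \left(\left(- \frac{1}{2}\right) \left(-11\right)\right) = 733 \cdot \frac{11}{2} = \frac{8063}{2}$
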